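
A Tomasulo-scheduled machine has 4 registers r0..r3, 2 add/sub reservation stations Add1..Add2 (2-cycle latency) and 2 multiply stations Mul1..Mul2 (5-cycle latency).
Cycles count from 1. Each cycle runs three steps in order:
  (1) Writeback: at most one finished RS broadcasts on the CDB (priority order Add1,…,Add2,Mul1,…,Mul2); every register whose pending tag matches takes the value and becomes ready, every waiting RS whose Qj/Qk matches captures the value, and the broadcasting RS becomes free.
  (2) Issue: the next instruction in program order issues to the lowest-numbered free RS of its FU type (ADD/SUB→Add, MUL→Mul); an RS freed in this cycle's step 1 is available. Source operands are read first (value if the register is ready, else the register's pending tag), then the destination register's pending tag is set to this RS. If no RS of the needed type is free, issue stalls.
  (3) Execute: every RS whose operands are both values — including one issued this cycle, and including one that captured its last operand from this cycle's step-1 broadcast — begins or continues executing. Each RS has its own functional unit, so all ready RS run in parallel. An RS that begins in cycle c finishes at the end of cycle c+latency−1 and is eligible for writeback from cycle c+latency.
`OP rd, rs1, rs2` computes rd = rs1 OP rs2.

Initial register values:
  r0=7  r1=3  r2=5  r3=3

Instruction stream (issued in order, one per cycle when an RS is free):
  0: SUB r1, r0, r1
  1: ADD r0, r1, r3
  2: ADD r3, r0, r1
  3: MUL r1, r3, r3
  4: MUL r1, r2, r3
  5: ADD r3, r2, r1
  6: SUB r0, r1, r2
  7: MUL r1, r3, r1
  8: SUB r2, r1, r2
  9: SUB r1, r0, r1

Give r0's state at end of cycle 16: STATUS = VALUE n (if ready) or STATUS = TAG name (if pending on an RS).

STATUS = VALUE 50

cycle 1: issue SUB r1<-Add1 // r0:7,r1:Add1,r2:5,r3:3
cycle 2: issue ADD r0<-Add2 // r0:Add2,r1:Add1,r2:5,r3:3
cycle 3: CDB Add1=4; issue ADD r3<-Add1 // r0:Add2,r1:4,r2:5,r3:Add1
cycle 4: issue MUL r1<-Mul1 // r0:Add2,r1:Mul1,r2:5,r3:Add1
cycle 5: CDB Add2=7; issue MUL r1<-Mul2 // r0:7,r1:Mul2,r2:5,r3:Add1
cycle 6: issue ADD r3<-Add2 // r0:7,r1:Mul2,r2:5,r3:Add2
cycle 7: CDB Add1=11; issue SUB r0<-Add1 // r0:Add1,r1:Mul2,r2:5,r3:Add2
cycle 8: stall // r0:Add1,r1:Mul2,r2:5,r3:Add2
cycle 9: stall // r0:Add1,r1:Mul2,r2:5,r3:Add2
cycle 10: stall // r0:Add1,r1:Mul2,r2:5,r3:Add2
cycle 11: stall // r0:Add1,r1:Mul2,r2:5,r3:Add2
cycle 12: CDB Mul1=121; issue MUL r1<-Mul1 // r0:Add1,r1:Mul1,r2:5,r3:Add2
cycle 13: CDB Mul2=55; stall // r0:Add1,r1:Mul1,r2:5,r3:Add2
cycle 14: stall // r0:Add1,r1:Mul1,r2:5,r3:Add2
cycle 15: CDB Add1=50; issue SUB r2<-Add1 // r0:50,r1:Mul1,r2:Add1,r3:Add2
cycle 16: CDB Add2=60; issue SUB r1<-Add2 // r0:50,r1:Add2,r2:Add1,r3:60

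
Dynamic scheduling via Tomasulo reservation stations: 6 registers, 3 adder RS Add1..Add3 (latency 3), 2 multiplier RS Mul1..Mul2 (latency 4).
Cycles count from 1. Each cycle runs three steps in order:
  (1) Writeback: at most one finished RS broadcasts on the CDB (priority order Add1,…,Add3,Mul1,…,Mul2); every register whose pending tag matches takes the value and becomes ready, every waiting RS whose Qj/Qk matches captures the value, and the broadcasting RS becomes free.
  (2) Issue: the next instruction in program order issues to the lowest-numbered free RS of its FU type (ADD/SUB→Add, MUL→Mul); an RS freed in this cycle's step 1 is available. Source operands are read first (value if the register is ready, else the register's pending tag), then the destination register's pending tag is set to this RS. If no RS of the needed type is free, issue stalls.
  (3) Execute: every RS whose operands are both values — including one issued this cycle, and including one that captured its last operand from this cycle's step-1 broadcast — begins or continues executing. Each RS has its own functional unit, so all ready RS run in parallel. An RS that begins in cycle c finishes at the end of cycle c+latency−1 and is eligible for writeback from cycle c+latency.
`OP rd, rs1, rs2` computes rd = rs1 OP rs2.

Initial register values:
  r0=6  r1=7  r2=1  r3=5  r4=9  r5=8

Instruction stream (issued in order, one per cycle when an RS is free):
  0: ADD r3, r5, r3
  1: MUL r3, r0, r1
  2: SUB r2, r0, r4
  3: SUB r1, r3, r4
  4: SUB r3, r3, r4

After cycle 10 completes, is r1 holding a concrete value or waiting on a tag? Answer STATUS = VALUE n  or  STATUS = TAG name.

c1: issue ADD r3<-Add1 | r0:6,r1:7,r2:1,r3:Add1,r4:9,r5:8
c2: issue MUL r3<-Mul1 | r0:6,r1:7,r2:1,r3:Mul1,r4:9,r5:8
c3: issue SUB r2<-Add2 | r0:6,r1:7,r2:Add2,r3:Mul1,r4:9,r5:8
c4: CDB Add1=13; issue SUB r1<-Add1 | r0:6,r1:Add1,r2:Add2,r3:Mul1,r4:9,r5:8
c5: issue SUB r3<-Add3 | r0:6,r1:Add1,r2:Add2,r3:Add3,r4:9,r5:8
c6: CDB Add2=-3 | r0:6,r1:Add1,r2:-3,r3:Add3,r4:9,r5:8
c7: CDB Mul1=42 | r0:6,r1:Add1,r2:-3,r3:Add3,r4:9,r5:8
c8: - | r0:6,r1:Add1,r2:-3,r3:Add3,r4:9,r5:8
c9: - | r0:6,r1:Add1,r2:-3,r3:Add3,r4:9,r5:8
c10: CDB Add1=33 | r0:6,r1:33,r2:-3,r3:Add3,r4:9,r5:8

STATUS = VALUE 33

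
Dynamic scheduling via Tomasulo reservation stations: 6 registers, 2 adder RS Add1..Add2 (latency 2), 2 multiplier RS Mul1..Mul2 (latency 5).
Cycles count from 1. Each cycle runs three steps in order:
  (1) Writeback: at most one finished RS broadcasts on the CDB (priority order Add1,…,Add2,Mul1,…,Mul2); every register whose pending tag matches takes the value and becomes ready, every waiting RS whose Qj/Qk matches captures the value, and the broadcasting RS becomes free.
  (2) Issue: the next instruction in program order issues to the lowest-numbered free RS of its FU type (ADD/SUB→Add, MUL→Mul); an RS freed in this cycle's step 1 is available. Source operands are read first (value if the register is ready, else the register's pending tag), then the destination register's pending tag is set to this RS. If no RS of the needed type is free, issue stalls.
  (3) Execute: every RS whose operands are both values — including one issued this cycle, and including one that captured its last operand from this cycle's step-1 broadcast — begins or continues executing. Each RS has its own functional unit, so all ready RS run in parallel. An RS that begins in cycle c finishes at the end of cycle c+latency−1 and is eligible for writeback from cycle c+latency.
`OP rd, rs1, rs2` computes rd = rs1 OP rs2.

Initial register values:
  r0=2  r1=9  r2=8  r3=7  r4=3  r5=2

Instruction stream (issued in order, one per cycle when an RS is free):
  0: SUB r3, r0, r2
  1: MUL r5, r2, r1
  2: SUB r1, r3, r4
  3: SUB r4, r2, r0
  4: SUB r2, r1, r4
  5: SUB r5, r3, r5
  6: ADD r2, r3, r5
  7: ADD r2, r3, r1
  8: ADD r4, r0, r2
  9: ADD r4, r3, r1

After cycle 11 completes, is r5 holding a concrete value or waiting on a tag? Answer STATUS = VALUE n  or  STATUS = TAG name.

STATUS = VALUE -78

cycle 1: issue SUB r3<-Add1 // r0:2,r1:9,r2:8,r3:Add1,r4:3,r5:2
cycle 2: issue MUL r5<-Mul1 // r0:2,r1:9,r2:8,r3:Add1,r4:3,r5:Mul1
cycle 3: CDB Add1=-6; issue SUB r1<-Add1 // r0:2,r1:Add1,r2:8,r3:-6,r4:3,r5:Mul1
cycle 4: issue SUB r4<-Add2 // r0:2,r1:Add1,r2:8,r3:-6,r4:Add2,r5:Mul1
cycle 5: CDB Add1=-9; issue SUB r2<-Add1 // r0:2,r1:-9,r2:Add1,r3:-6,r4:Add2,r5:Mul1
cycle 6: CDB Add2=6; issue SUB r5<-Add2 // r0:2,r1:-9,r2:Add1,r3:-6,r4:6,r5:Add2
cycle 7: CDB Mul1=72; stall // r0:2,r1:-9,r2:Add1,r3:-6,r4:6,r5:Add2
cycle 8: CDB Add1=-15; issue ADD r2<-Add1 // r0:2,r1:-9,r2:Add1,r3:-6,r4:6,r5:Add2
cycle 9: CDB Add2=-78; issue ADD r2<-Add2 // r0:2,r1:-9,r2:Add2,r3:-6,r4:6,r5:-78
cycle 10: stall // r0:2,r1:-9,r2:Add2,r3:-6,r4:6,r5:-78
cycle 11: CDB Add1=-84; issue ADD r4<-Add1 // r0:2,r1:-9,r2:Add2,r3:-6,r4:Add1,r5:-78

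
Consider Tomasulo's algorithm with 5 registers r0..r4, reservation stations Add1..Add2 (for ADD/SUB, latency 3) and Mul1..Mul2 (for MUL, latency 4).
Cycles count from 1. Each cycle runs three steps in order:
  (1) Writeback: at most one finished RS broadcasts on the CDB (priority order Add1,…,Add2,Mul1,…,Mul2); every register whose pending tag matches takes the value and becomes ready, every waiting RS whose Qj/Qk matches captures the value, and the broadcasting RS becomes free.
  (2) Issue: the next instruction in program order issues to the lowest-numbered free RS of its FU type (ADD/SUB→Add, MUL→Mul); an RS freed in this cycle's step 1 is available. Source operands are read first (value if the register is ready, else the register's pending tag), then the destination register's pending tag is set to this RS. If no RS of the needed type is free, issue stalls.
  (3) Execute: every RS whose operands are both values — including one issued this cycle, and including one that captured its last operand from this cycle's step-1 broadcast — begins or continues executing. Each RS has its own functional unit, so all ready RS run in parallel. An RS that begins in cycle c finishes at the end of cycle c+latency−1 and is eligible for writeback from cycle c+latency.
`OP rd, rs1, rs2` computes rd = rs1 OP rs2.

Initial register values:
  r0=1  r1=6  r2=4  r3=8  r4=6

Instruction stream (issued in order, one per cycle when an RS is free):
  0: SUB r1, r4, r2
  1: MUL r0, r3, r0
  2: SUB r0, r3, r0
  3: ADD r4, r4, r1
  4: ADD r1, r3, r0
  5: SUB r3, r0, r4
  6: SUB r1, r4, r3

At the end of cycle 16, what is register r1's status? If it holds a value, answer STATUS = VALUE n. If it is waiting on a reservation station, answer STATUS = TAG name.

  c1: issue SUB r1<-Add1  regs: r0:1,r1:Add1,r2:4,r3:8,r4:6
  c2: issue MUL r0<-Mul1  regs: r0:Mul1,r1:Add1,r2:4,r3:8,r4:6
  c3: issue SUB r0<-Add2  regs: r0:Add2,r1:Add1,r2:4,r3:8,r4:6
  c4: CDB Add1=2; issue ADD r4<-Add1  regs: r0:Add2,r1:2,r2:4,r3:8,r4:Add1
  c5: stall  regs: r0:Add2,r1:2,r2:4,r3:8,r4:Add1
  c6: CDB Mul1=8; stall  regs: r0:Add2,r1:2,r2:4,r3:8,r4:Add1
  c7: CDB Add1=8; issue ADD r1<-Add1  regs: r0:Add2,r1:Add1,r2:4,r3:8,r4:8
  c8: stall  regs: r0:Add2,r1:Add1,r2:4,r3:8,r4:8
  c9: CDB Add2=0; issue SUB r3<-Add2  regs: r0:0,r1:Add1,r2:4,r3:Add2,r4:8
  c10: stall  regs: r0:0,r1:Add1,r2:4,r3:Add2,r4:8
  c11: stall  regs: r0:0,r1:Add1,r2:4,r3:Add2,r4:8
  c12: CDB Add1=8; issue SUB r1<-Add1  regs: r0:0,r1:Add1,r2:4,r3:Add2,r4:8
  c13: CDB Add2=-8  regs: r0:0,r1:Add1,r2:4,r3:-8,r4:8
  c14: -  regs: r0:0,r1:Add1,r2:4,r3:-8,r4:8
  c15: -  regs: r0:0,r1:Add1,r2:4,r3:-8,r4:8
  c16: CDB Add1=16  regs: r0:0,r1:16,r2:4,r3:-8,r4:8

STATUS = VALUE 16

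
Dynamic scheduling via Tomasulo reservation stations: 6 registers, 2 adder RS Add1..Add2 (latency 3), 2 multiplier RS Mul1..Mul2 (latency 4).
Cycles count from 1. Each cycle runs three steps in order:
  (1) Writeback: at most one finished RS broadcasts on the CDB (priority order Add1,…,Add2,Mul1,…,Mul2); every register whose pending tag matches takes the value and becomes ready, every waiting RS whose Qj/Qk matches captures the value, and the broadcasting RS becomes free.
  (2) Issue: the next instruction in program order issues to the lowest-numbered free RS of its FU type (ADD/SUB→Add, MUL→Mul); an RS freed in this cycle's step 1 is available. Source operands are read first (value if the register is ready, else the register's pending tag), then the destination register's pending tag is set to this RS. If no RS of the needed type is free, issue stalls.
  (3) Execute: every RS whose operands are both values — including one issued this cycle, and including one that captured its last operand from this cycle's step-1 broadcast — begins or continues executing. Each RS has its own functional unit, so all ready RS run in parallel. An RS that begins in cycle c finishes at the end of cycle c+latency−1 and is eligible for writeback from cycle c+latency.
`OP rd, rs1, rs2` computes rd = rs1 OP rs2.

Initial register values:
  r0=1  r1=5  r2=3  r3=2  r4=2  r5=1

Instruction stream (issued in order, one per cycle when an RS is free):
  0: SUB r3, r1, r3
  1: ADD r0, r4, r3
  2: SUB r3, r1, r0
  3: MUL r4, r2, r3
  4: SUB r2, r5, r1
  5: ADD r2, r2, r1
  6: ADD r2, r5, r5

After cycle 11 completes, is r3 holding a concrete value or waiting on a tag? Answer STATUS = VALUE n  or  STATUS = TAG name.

cycle 1: issue SUB r3<-Add1 // r0:1,r1:5,r2:3,r3:Add1,r4:2,r5:1
cycle 2: issue ADD r0<-Add2 // r0:Add2,r1:5,r2:3,r3:Add1,r4:2,r5:1
cycle 3: stall // r0:Add2,r1:5,r2:3,r3:Add1,r4:2,r5:1
cycle 4: CDB Add1=3; issue SUB r3<-Add1 // r0:Add2,r1:5,r2:3,r3:Add1,r4:2,r5:1
cycle 5: issue MUL r4<-Mul1 // r0:Add2,r1:5,r2:3,r3:Add1,r4:Mul1,r5:1
cycle 6: stall // r0:Add2,r1:5,r2:3,r3:Add1,r4:Mul1,r5:1
cycle 7: CDB Add2=5; issue SUB r2<-Add2 // r0:5,r1:5,r2:Add2,r3:Add1,r4:Mul1,r5:1
cycle 8: stall // r0:5,r1:5,r2:Add2,r3:Add1,r4:Mul1,r5:1
cycle 9: stall // r0:5,r1:5,r2:Add2,r3:Add1,r4:Mul1,r5:1
cycle 10: CDB Add1=0; issue ADD r2<-Add1 // r0:5,r1:5,r2:Add1,r3:0,r4:Mul1,r5:1
cycle 11: CDB Add2=-4; issue ADD r2<-Add2 // r0:5,r1:5,r2:Add2,r3:0,r4:Mul1,r5:1

STATUS = VALUE 0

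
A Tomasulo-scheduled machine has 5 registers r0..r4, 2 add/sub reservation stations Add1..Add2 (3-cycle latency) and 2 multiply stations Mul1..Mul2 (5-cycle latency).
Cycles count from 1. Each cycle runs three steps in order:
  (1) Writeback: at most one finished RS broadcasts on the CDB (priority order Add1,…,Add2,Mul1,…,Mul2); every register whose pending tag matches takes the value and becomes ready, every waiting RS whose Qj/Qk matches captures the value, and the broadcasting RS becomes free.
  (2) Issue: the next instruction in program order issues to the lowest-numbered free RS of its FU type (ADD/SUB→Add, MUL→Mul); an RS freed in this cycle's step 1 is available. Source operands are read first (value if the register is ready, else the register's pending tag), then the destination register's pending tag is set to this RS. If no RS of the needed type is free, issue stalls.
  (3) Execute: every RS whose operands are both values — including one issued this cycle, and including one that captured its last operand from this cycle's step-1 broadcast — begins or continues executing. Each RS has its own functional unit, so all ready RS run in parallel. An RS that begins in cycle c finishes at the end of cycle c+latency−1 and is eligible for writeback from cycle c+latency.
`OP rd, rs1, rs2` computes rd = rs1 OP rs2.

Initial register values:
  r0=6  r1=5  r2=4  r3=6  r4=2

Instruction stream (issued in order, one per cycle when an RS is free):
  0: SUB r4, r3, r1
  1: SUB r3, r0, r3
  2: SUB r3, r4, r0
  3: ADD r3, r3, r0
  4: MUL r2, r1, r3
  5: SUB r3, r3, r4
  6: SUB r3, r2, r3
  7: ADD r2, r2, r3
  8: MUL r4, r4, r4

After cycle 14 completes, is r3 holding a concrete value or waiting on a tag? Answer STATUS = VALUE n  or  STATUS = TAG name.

cycle 1: issue SUB r4<-Add1 // r0:6,r1:5,r2:4,r3:6,r4:Add1
cycle 2: issue SUB r3<-Add2 // r0:6,r1:5,r2:4,r3:Add2,r4:Add1
cycle 3: stall // r0:6,r1:5,r2:4,r3:Add2,r4:Add1
cycle 4: CDB Add1=1; issue SUB r3<-Add1 // r0:6,r1:5,r2:4,r3:Add1,r4:1
cycle 5: CDB Add2=0; issue ADD r3<-Add2 // r0:6,r1:5,r2:4,r3:Add2,r4:1
cycle 6: issue MUL r2<-Mul1 // r0:6,r1:5,r2:Mul1,r3:Add2,r4:1
cycle 7: CDB Add1=-5; issue SUB r3<-Add1 // r0:6,r1:5,r2:Mul1,r3:Add1,r4:1
cycle 8: stall // r0:6,r1:5,r2:Mul1,r3:Add1,r4:1
cycle 9: stall // r0:6,r1:5,r2:Mul1,r3:Add1,r4:1
cycle 10: CDB Add2=1; issue SUB r3<-Add2 // r0:6,r1:5,r2:Mul1,r3:Add2,r4:1
cycle 11: stall // r0:6,r1:5,r2:Mul1,r3:Add2,r4:1
cycle 12: stall // r0:6,r1:5,r2:Mul1,r3:Add2,r4:1
cycle 13: CDB Add1=0; issue ADD r2<-Add1 // r0:6,r1:5,r2:Add1,r3:Add2,r4:1
cycle 14: issue MUL r4<-Mul2 // r0:6,r1:5,r2:Add1,r3:Add2,r4:Mul2

STATUS = TAG Add2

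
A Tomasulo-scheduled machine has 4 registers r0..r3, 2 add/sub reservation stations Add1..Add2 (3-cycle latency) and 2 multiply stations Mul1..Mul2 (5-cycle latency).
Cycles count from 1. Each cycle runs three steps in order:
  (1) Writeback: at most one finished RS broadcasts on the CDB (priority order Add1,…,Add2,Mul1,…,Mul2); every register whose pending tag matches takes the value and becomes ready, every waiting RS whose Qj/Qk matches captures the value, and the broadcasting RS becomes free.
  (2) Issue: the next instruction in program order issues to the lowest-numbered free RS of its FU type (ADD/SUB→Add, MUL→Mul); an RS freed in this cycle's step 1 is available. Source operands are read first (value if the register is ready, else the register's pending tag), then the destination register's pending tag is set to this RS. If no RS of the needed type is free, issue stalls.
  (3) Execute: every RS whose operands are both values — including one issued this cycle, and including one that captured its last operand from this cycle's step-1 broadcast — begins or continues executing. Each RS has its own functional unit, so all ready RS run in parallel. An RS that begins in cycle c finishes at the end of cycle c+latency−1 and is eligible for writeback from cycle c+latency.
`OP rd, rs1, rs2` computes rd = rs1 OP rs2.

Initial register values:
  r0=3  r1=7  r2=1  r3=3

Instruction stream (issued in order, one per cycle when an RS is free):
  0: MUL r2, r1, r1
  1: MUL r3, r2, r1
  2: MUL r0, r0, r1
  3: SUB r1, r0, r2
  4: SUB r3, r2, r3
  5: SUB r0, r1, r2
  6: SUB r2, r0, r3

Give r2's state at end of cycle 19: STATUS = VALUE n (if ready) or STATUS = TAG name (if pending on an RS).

  c1: issue MUL r2<-Mul1  regs: r0:3,r1:7,r2:Mul1,r3:3
  c2: issue MUL r3<-Mul2  regs: r0:3,r1:7,r2:Mul1,r3:Mul2
  c3: stall  regs: r0:3,r1:7,r2:Mul1,r3:Mul2
  c4: stall  regs: r0:3,r1:7,r2:Mul1,r3:Mul2
  c5: stall  regs: r0:3,r1:7,r2:Mul1,r3:Mul2
  c6: CDB Mul1=49; issue MUL r0<-Mul1  regs: r0:Mul1,r1:7,r2:49,r3:Mul2
  c7: issue SUB r1<-Add1  regs: r0:Mul1,r1:Add1,r2:49,r3:Mul2
  c8: issue SUB r3<-Add2  regs: r0:Mul1,r1:Add1,r2:49,r3:Add2
  c9: stall  regs: r0:Mul1,r1:Add1,r2:49,r3:Add2
  c10: stall  regs: r0:Mul1,r1:Add1,r2:49,r3:Add2
  c11: CDB Mul1=21; stall  regs: r0:21,r1:Add1,r2:49,r3:Add2
  c12: CDB Mul2=343; stall  regs: r0:21,r1:Add1,r2:49,r3:Add2
  c13: stall  regs: r0:21,r1:Add1,r2:49,r3:Add2
  c14: CDB Add1=-28; issue SUB r0<-Add1  regs: r0:Add1,r1:-28,r2:49,r3:Add2
  c15: CDB Add2=-294; issue SUB r2<-Add2  regs: r0:Add1,r1:-28,r2:Add2,r3:-294
  c16: -  regs: r0:Add1,r1:-28,r2:Add2,r3:-294
  c17: CDB Add1=-77  regs: r0:-77,r1:-28,r2:Add2,r3:-294
  c18: -  regs: r0:-77,r1:-28,r2:Add2,r3:-294
  c19: -  regs: r0:-77,r1:-28,r2:Add2,r3:-294

STATUS = TAG Add2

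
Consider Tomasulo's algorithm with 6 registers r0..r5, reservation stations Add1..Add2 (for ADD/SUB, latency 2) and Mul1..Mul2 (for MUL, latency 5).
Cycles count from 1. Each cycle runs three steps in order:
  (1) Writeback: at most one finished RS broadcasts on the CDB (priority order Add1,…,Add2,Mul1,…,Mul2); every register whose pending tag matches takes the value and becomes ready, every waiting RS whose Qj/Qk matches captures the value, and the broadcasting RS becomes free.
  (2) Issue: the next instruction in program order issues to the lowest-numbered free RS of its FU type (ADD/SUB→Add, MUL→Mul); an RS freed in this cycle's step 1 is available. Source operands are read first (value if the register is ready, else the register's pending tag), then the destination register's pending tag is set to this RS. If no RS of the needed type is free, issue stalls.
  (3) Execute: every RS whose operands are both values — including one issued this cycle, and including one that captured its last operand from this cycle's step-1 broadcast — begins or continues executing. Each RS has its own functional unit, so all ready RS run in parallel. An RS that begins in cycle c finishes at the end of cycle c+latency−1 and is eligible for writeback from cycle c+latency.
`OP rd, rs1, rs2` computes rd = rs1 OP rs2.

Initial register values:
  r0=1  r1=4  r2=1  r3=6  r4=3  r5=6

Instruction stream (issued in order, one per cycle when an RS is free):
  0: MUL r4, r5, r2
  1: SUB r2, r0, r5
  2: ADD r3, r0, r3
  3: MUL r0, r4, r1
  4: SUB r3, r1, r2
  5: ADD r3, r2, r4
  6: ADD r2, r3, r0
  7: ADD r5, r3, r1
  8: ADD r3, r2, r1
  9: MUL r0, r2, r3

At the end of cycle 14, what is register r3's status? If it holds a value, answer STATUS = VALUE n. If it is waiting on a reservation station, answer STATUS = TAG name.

STATUS = TAG Add2

cycle 1: issue MUL r4<-Mul1 // r0:1,r1:4,r2:1,r3:6,r4:Mul1,r5:6
cycle 2: issue SUB r2<-Add1 // r0:1,r1:4,r2:Add1,r3:6,r4:Mul1,r5:6
cycle 3: issue ADD r3<-Add2 // r0:1,r1:4,r2:Add1,r3:Add2,r4:Mul1,r5:6
cycle 4: CDB Add1=-5; issue MUL r0<-Mul2 // r0:Mul2,r1:4,r2:-5,r3:Add2,r4:Mul1,r5:6
cycle 5: CDB Add2=7; issue SUB r3<-Add1 // r0:Mul2,r1:4,r2:-5,r3:Add1,r4:Mul1,r5:6
cycle 6: CDB Mul1=6; issue ADD r3<-Add2 // r0:Mul2,r1:4,r2:-5,r3:Add2,r4:6,r5:6
cycle 7: CDB Add1=9; issue ADD r2<-Add1 // r0:Mul2,r1:4,r2:Add1,r3:Add2,r4:6,r5:6
cycle 8: CDB Add2=1; issue ADD r5<-Add2 // r0:Mul2,r1:4,r2:Add1,r3:1,r4:6,r5:Add2
cycle 9: stall // r0:Mul2,r1:4,r2:Add1,r3:1,r4:6,r5:Add2
cycle 10: CDB Add2=5; issue ADD r3<-Add2 // r0:Mul2,r1:4,r2:Add1,r3:Add2,r4:6,r5:5
cycle 11: CDB Mul2=24; issue MUL r0<-Mul1 // r0:Mul1,r1:4,r2:Add1,r3:Add2,r4:6,r5:5
cycle 12: - // r0:Mul1,r1:4,r2:Add1,r3:Add2,r4:6,r5:5
cycle 13: CDB Add1=25 // r0:Mul1,r1:4,r2:25,r3:Add2,r4:6,r5:5
cycle 14: - // r0:Mul1,r1:4,r2:25,r3:Add2,r4:6,r5:5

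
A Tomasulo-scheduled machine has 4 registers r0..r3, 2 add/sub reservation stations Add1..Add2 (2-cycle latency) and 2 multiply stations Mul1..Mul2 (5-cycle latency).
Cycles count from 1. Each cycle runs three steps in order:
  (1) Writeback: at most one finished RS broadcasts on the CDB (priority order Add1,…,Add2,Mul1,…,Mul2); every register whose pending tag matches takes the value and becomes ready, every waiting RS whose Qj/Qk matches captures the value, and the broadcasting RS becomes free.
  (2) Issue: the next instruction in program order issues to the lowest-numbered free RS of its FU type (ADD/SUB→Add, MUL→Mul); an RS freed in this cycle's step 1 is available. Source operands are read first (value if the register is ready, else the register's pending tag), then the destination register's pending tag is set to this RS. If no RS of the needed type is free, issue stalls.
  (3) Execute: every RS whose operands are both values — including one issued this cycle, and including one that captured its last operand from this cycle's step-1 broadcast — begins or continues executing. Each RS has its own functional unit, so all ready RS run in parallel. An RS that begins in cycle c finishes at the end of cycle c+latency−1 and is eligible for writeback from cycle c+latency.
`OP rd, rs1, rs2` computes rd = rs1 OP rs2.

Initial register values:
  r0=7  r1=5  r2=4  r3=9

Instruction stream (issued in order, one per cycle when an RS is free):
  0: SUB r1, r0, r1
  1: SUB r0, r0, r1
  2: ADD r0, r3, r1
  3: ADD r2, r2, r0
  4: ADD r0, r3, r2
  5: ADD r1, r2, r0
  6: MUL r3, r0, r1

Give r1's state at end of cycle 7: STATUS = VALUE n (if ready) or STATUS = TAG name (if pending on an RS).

  c1: issue SUB r1<-Add1  regs: r0:7,r1:Add1,r2:4,r3:9
  c2: issue SUB r0<-Add2  regs: r0:Add2,r1:Add1,r2:4,r3:9
  c3: CDB Add1=2; issue ADD r0<-Add1  regs: r0:Add1,r1:2,r2:4,r3:9
  c4: stall  regs: r0:Add1,r1:2,r2:4,r3:9
  c5: CDB Add1=11; issue ADD r2<-Add1  regs: r0:11,r1:2,r2:Add1,r3:9
  c6: CDB Add2=5; issue ADD r0<-Add2  regs: r0:Add2,r1:2,r2:Add1,r3:9
  c7: CDB Add1=15; issue ADD r1<-Add1  regs: r0:Add2,r1:Add1,r2:15,r3:9

STATUS = TAG Add1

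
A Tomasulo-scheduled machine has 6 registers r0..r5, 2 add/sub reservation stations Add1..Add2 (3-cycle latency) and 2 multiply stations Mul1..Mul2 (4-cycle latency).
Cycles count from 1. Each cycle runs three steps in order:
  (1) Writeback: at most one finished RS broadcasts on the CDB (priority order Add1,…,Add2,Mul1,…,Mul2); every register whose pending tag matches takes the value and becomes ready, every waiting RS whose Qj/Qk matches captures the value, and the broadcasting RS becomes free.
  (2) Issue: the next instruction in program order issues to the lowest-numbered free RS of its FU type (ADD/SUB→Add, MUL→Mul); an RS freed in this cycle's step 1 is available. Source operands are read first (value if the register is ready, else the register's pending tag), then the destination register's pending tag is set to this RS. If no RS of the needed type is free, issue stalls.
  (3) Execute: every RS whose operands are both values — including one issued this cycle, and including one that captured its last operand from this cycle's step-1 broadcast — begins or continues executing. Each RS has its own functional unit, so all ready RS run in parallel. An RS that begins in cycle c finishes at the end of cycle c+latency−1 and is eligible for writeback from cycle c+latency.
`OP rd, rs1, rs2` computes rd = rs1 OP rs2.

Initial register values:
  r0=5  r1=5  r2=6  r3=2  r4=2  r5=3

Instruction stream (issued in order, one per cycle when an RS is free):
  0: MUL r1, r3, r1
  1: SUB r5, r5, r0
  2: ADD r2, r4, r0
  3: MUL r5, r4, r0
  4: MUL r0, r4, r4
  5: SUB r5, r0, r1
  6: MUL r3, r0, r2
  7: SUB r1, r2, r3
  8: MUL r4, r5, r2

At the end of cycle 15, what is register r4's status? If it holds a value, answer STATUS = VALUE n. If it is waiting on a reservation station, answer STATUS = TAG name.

STATUS = TAG Mul1

  c1: issue MUL r1<-Mul1  regs: r0:5,r1:Mul1,r2:6,r3:2,r4:2,r5:3
  c2: issue SUB r5<-Add1  regs: r0:5,r1:Mul1,r2:6,r3:2,r4:2,r5:Add1
  c3: issue ADD r2<-Add2  regs: r0:5,r1:Mul1,r2:Add2,r3:2,r4:2,r5:Add1
  c4: issue MUL r5<-Mul2  regs: r0:5,r1:Mul1,r2:Add2,r3:2,r4:2,r5:Mul2
  c5: CDB Add1=-2; stall  regs: r0:5,r1:Mul1,r2:Add2,r3:2,r4:2,r5:Mul2
  c6: CDB Add2=7; stall  regs: r0:5,r1:Mul1,r2:7,r3:2,r4:2,r5:Mul2
  c7: CDB Mul1=10; issue MUL r0<-Mul1  regs: r0:Mul1,r1:10,r2:7,r3:2,r4:2,r5:Mul2
  c8: CDB Mul2=10; issue SUB r5<-Add1  regs: r0:Mul1,r1:10,r2:7,r3:2,r4:2,r5:Add1
  c9: issue MUL r3<-Mul2  regs: r0:Mul1,r1:10,r2:7,r3:Mul2,r4:2,r5:Add1
  c10: issue SUB r1<-Add2  regs: r0:Mul1,r1:Add2,r2:7,r3:Mul2,r4:2,r5:Add1
  c11: CDB Mul1=4; issue MUL r4<-Mul1  regs: r0:4,r1:Add2,r2:7,r3:Mul2,r4:Mul1,r5:Add1
  c12: -  regs: r0:4,r1:Add2,r2:7,r3:Mul2,r4:Mul1,r5:Add1
  c13: -  regs: r0:4,r1:Add2,r2:7,r3:Mul2,r4:Mul1,r5:Add1
  c14: CDB Add1=-6  regs: r0:4,r1:Add2,r2:7,r3:Mul2,r4:Mul1,r5:-6
  c15: CDB Mul2=28  regs: r0:4,r1:Add2,r2:7,r3:28,r4:Mul1,r5:-6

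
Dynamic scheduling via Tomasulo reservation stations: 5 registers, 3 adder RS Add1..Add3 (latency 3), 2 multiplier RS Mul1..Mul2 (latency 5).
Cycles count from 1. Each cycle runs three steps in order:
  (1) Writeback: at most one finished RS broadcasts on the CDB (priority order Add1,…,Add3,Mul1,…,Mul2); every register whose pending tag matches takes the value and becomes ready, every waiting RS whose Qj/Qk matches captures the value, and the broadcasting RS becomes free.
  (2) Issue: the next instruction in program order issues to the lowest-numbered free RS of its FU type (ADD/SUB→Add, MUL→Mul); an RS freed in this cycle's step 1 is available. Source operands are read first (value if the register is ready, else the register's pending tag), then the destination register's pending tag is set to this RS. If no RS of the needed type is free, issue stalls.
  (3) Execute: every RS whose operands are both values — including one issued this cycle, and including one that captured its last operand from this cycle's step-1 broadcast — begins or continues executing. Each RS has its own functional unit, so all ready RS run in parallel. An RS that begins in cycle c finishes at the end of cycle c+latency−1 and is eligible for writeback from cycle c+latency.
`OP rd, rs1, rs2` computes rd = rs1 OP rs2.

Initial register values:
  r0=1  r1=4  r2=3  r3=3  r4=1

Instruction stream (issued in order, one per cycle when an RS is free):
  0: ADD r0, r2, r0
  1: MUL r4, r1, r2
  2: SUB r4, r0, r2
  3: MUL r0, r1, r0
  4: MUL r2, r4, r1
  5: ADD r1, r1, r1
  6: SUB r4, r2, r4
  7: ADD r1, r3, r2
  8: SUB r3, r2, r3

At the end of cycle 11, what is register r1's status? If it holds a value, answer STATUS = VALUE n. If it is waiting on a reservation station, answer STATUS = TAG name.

STATUS = TAG Add3

cycle 1: issue ADD r0<-Add1 // r0:Add1,r1:4,r2:3,r3:3,r4:1
cycle 2: issue MUL r4<-Mul1 // r0:Add1,r1:4,r2:3,r3:3,r4:Mul1
cycle 3: issue SUB r4<-Add2 // r0:Add1,r1:4,r2:3,r3:3,r4:Add2
cycle 4: CDB Add1=4; issue MUL r0<-Mul2 // r0:Mul2,r1:4,r2:3,r3:3,r4:Add2
cycle 5: stall // r0:Mul2,r1:4,r2:3,r3:3,r4:Add2
cycle 6: stall // r0:Mul2,r1:4,r2:3,r3:3,r4:Add2
cycle 7: CDB Add2=1; stall // r0:Mul2,r1:4,r2:3,r3:3,r4:1
cycle 8: CDB Mul1=12; issue MUL r2<-Mul1 // r0:Mul2,r1:4,r2:Mul1,r3:3,r4:1
cycle 9: CDB Mul2=16; issue ADD r1<-Add1 // r0:16,r1:Add1,r2:Mul1,r3:3,r4:1
cycle 10: issue SUB r4<-Add2 // r0:16,r1:Add1,r2:Mul1,r3:3,r4:Add2
cycle 11: issue ADD r1<-Add3 // r0:16,r1:Add3,r2:Mul1,r3:3,r4:Add2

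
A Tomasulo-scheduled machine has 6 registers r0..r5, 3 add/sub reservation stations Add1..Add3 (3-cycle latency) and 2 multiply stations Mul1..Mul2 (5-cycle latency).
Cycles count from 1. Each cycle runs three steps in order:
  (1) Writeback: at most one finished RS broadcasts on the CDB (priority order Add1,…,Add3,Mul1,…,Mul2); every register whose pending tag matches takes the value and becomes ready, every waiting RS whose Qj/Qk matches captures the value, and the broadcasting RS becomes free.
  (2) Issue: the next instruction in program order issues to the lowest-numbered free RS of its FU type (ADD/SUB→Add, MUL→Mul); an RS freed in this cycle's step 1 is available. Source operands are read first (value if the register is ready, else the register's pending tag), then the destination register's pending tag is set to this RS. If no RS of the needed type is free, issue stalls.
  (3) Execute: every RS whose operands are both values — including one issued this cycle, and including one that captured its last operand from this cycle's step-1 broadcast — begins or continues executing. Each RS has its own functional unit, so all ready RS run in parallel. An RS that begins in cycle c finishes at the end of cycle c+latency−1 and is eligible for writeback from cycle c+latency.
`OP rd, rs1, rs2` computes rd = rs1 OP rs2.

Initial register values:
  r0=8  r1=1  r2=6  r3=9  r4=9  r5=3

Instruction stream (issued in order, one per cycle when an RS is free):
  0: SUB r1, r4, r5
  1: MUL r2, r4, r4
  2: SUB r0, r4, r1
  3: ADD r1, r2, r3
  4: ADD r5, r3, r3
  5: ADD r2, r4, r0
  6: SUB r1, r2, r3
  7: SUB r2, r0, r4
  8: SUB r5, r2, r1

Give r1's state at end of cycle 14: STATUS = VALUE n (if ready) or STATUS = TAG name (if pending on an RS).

STATUS = VALUE 3

cycle 1: issue SUB r1<-Add1 // r0:8,r1:Add1,r2:6,r3:9,r4:9,r5:3
cycle 2: issue MUL r2<-Mul1 // r0:8,r1:Add1,r2:Mul1,r3:9,r4:9,r5:3
cycle 3: issue SUB r0<-Add2 // r0:Add2,r1:Add1,r2:Mul1,r3:9,r4:9,r5:3
cycle 4: CDB Add1=6; issue ADD r1<-Add1 // r0:Add2,r1:Add1,r2:Mul1,r3:9,r4:9,r5:3
cycle 5: issue ADD r5<-Add3 // r0:Add2,r1:Add1,r2:Mul1,r3:9,r4:9,r5:Add3
cycle 6: stall // r0:Add2,r1:Add1,r2:Mul1,r3:9,r4:9,r5:Add3
cycle 7: CDB Add2=3; issue ADD r2<-Add2 // r0:3,r1:Add1,r2:Add2,r3:9,r4:9,r5:Add3
cycle 8: CDB Add3=18; issue SUB r1<-Add3 // r0:3,r1:Add3,r2:Add2,r3:9,r4:9,r5:18
cycle 9: CDB Mul1=81; stall // r0:3,r1:Add3,r2:Add2,r3:9,r4:9,r5:18
cycle 10: CDB Add2=12; issue SUB r2<-Add2 // r0:3,r1:Add3,r2:Add2,r3:9,r4:9,r5:18
cycle 11: stall // r0:3,r1:Add3,r2:Add2,r3:9,r4:9,r5:18
cycle 12: CDB Add1=90; issue SUB r5<-Add1 // r0:3,r1:Add3,r2:Add2,r3:9,r4:9,r5:Add1
cycle 13: CDB Add2=-6 // r0:3,r1:Add3,r2:-6,r3:9,r4:9,r5:Add1
cycle 14: CDB Add3=3 // r0:3,r1:3,r2:-6,r3:9,r4:9,r5:Add1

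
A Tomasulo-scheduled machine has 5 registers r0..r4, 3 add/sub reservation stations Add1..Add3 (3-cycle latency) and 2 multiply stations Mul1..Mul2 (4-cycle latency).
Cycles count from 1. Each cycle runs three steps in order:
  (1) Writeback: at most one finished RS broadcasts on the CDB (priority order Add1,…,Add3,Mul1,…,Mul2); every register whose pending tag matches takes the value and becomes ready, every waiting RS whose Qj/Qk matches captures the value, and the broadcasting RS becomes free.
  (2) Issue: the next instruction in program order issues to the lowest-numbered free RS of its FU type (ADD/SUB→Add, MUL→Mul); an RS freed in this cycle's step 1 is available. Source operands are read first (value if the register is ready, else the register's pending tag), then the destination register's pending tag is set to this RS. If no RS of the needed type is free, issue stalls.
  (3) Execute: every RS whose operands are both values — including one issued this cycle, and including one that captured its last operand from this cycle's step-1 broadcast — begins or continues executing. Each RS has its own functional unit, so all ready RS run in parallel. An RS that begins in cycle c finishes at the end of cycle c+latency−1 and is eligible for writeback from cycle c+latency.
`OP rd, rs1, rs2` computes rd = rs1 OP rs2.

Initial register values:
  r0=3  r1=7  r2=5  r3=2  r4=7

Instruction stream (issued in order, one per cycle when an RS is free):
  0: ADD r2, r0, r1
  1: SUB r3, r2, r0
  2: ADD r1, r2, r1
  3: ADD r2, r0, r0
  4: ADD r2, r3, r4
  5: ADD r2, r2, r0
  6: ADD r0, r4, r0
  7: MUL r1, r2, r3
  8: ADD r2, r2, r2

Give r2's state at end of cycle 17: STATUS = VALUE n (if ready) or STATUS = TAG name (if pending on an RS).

STATUS = VALUE 34

c1: issue ADD r2<-Add1 | r0:3,r1:7,r2:Add1,r3:2,r4:7
c2: issue SUB r3<-Add2 | r0:3,r1:7,r2:Add1,r3:Add2,r4:7
c3: issue ADD r1<-Add3 | r0:3,r1:Add3,r2:Add1,r3:Add2,r4:7
c4: CDB Add1=10; issue ADD r2<-Add1 | r0:3,r1:Add3,r2:Add1,r3:Add2,r4:7
c5: stall | r0:3,r1:Add3,r2:Add1,r3:Add2,r4:7
c6: stall | r0:3,r1:Add3,r2:Add1,r3:Add2,r4:7
c7: CDB Add1=6; issue ADD r2<-Add1 | r0:3,r1:Add3,r2:Add1,r3:Add2,r4:7
c8: CDB Add2=7; issue ADD r2<-Add2 | r0:3,r1:Add3,r2:Add2,r3:7,r4:7
c9: CDB Add3=17; issue ADD r0<-Add3 | r0:Add3,r1:17,r2:Add2,r3:7,r4:7
c10: issue MUL r1<-Mul1 | r0:Add3,r1:Mul1,r2:Add2,r3:7,r4:7
c11: CDB Add1=14; issue ADD r2<-Add1 | r0:Add3,r1:Mul1,r2:Add1,r3:7,r4:7
c12: CDB Add3=10 | r0:10,r1:Mul1,r2:Add1,r3:7,r4:7
c13: - | r0:10,r1:Mul1,r2:Add1,r3:7,r4:7
c14: CDB Add2=17 | r0:10,r1:Mul1,r2:Add1,r3:7,r4:7
c15: - | r0:10,r1:Mul1,r2:Add1,r3:7,r4:7
c16: - | r0:10,r1:Mul1,r2:Add1,r3:7,r4:7
c17: CDB Add1=34 | r0:10,r1:Mul1,r2:34,r3:7,r4:7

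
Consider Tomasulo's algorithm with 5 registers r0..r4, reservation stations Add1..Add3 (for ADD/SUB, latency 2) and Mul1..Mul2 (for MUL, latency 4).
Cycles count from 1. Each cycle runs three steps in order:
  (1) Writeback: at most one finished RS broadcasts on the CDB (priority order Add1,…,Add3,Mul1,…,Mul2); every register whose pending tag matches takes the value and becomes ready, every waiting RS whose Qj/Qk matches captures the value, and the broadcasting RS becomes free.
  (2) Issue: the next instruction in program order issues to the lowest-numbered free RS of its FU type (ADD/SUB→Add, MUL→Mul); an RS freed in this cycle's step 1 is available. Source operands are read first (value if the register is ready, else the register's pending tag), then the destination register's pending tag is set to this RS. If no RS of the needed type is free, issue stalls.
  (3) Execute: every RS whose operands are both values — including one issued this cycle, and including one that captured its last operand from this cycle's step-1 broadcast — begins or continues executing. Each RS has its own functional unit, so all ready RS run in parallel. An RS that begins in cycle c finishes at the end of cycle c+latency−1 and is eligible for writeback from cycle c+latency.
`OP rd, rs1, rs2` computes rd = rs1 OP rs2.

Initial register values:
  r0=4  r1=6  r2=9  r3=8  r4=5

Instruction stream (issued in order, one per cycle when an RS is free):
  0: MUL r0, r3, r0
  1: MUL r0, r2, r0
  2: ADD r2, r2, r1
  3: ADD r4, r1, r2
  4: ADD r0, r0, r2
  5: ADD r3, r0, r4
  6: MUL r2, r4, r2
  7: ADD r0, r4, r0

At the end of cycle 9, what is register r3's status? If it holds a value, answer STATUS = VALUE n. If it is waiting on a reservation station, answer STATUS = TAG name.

  c1: issue MUL r0<-Mul1  regs: r0:Mul1,r1:6,r2:9,r3:8,r4:5
  c2: issue MUL r0<-Mul2  regs: r0:Mul2,r1:6,r2:9,r3:8,r4:5
  c3: issue ADD r2<-Add1  regs: r0:Mul2,r1:6,r2:Add1,r3:8,r4:5
  c4: issue ADD r4<-Add2  regs: r0:Mul2,r1:6,r2:Add1,r3:8,r4:Add2
  c5: CDB Add1=15; issue ADD r0<-Add1  regs: r0:Add1,r1:6,r2:15,r3:8,r4:Add2
  c6: CDB Mul1=32; issue ADD r3<-Add3  regs: r0:Add1,r1:6,r2:15,r3:Add3,r4:Add2
  c7: CDB Add2=21; issue MUL r2<-Mul1  regs: r0:Add1,r1:6,r2:Mul1,r3:Add3,r4:21
  c8: issue ADD r0<-Add2  regs: r0:Add2,r1:6,r2:Mul1,r3:Add3,r4:21
  c9: -  regs: r0:Add2,r1:6,r2:Mul1,r3:Add3,r4:21

STATUS = TAG Add3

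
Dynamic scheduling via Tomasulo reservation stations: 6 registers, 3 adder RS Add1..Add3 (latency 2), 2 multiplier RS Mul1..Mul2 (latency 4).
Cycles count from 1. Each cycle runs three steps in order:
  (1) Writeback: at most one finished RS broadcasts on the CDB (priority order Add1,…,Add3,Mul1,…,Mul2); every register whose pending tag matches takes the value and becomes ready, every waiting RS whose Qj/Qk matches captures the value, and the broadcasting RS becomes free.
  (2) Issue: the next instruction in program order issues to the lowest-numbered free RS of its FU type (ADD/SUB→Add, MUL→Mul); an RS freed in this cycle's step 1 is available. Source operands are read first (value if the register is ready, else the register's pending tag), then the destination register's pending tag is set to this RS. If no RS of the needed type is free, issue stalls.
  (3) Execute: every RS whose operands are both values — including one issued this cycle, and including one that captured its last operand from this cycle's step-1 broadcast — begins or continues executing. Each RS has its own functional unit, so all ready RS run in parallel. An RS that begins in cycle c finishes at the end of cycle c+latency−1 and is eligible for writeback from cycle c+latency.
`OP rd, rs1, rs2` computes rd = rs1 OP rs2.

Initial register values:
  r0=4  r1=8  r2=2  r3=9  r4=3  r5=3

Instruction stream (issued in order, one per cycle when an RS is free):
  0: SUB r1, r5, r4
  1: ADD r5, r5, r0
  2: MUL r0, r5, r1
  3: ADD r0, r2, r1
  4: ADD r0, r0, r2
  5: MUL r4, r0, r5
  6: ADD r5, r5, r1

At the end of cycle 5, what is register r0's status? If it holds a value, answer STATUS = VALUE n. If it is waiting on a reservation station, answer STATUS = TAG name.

STATUS = TAG Add2

c1: issue SUB r1<-Add1 | r0:4,r1:Add1,r2:2,r3:9,r4:3,r5:3
c2: issue ADD r5<-Add2 | r0:4,r1:Add1,r2:2,r3:9,r4:3,r5:Add2
c3: CDB Add1=0; issue MUL r0<-Mul1 | r0:Mul1,r1:0,r2:2,r3:9,r4:3,r5:Add2
c4: CDB Add2=7; issue ADD r0<-Add1 | r0:Add1,r1:0,r2:2,r3:9,r4:3,r5:7
c5: issue ADD r0<-Add2 | r0:Add2,r1:0,r2:2,r3:9,r4:3,r5:7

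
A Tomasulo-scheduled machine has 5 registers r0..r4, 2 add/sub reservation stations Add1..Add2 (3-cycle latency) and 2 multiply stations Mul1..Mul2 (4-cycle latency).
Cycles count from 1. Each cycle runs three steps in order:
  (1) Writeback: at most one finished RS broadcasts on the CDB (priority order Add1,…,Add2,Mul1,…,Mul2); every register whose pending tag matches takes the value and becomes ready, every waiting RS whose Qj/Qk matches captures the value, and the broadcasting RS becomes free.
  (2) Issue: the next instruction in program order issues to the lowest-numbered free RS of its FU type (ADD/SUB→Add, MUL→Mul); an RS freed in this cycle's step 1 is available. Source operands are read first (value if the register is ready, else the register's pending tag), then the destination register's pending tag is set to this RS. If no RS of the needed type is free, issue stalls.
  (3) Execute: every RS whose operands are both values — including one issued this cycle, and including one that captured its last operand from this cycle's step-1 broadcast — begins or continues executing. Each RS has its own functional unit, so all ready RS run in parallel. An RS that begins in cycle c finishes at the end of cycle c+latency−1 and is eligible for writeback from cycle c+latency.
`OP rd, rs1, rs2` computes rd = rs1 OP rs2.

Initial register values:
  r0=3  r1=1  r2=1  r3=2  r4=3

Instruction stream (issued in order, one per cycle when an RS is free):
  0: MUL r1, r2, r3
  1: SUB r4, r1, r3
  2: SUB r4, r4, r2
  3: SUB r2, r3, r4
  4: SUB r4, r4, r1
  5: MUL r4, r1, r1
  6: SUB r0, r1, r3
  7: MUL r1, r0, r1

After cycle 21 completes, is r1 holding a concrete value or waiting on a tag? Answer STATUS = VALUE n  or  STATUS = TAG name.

STATUS = VALUE 0

  c1: issue MUL r1<-Mul1  regs: r0:3,r1:Mul1,r2:1,r3:2,r4:3
  c2: issue SUB r4<-Add1  regs: r0:3,r1:Mul1,r2:1,r3:2,r4:Add1
  c3: issue SUB r4<-Add2  regs: r0:3,r1:Mul1,r2:1,r3:2,r4:Add2
  c4: stall  regs: r0:3,r1:Mul1,r2:1,r3:2,r4:Add2
  c5: CDB Mul1=2; stall  regs: r0:3,r1:2,r2:1,r3:2,r4:Add2
  c6: stall  regs: r0:3,r1:2,r2:1,r3:2,r4:Add2
  c7: stall  regs: r0:3,r1:2,r2:1,r3:2,r4:Add2
  c8: CDB Add1=0; issue SUB r2<-Add1  regs: r0:3,r1:2,r2:Add1,r3:2,r4:Add2
  c9: stall  regs: r0:3,r1:2,r2:Add1,r3:2,r4:Add2
  c10: stall  regs: r0:3,r1:2,r2:Add1,r3:2,r4:Add2
  c11: CDB Add2=-1; issue SUB r4<-Add2  regs: r0:3,r1:2,r2:Add1,r3:2,r4:Add2
  c12: issue MUL r4<-Mul1  regs: r0:3,r1:2,r2:Add1,r3:2,r4:Mul1
  c13: stall  regs: r0:3,r1:2,r2:Add1,r3:2,r4:Mul1
  c14: CDB Add1=3; issue SUB r0<-Add1  regs: r0:Add1,r1:2,r2:3,r3:2,r4:Mul1
  c15: CDB Add2=-3; issue MUL r1<-Mul2  regs: r0:Add1,r1:Mul2,r2:3,r3:2,r4:Mul1
  c16: CDB Mul1=4  regs: r0:Add1,r1:Mul2,r2:3,r3:2,r4:4
  c17: CDB Add1=0  regs: r0:0,r1:Mul2,r2:3,r3:2,r4:4
  c18: -  regs: r0:0,r1:Mul2,r2:3,r3:2,r4:4
  c19: -  regs: r0:0,r1:Mul2,r2:3,r3:2,r4:4
  c20: -  regs: r0:0,r1:Mul2,r2:3,r3:2,r4:4
  c21: CDB Mul2=0  regs: r0:0,r1:0,r2:3,r3:2,r4:4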